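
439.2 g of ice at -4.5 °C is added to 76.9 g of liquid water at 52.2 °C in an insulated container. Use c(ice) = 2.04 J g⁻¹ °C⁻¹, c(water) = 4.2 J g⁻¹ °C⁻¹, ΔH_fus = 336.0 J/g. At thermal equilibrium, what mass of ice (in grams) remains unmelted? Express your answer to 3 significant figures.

Heat to warm all ice to 0 °C: 439.2×2.04×4.5 = 4031.9 J
Heat released by water cooling to 0 °C: 76.9×4.2×52.2 = 16860 J
16860 J < 4031.9 + 439.2×336.0 = 151603.1 J, so not all ice melts; final T = 0 °C.
Heat left for melting: 16860 − 4031.9 = 12828.1 J
Mass melted = 12828.1 / 336.0 = 38.18 g
Ice remaining = 439.2 − 38.18 = 401.02 g

m_ice remaining = 401 g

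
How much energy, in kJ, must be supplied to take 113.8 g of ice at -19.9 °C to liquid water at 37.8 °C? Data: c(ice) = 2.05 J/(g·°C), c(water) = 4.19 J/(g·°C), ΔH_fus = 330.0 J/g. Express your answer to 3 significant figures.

q1 (heat ice -19.9→0.0 °C): 113.8 × 2.05 × 19.9 = 4642 J
q2 (melt at 0 °C): 113.8 × 330.0 = 37554 J
q3 (heat water 0.0→37.8 °C): 113.8 × 4.19 × 37.8 = 18024 J
Total: 4642 + 37554 + 18024 = 60220 J = 60.2 kJ

q = 60.2 kJ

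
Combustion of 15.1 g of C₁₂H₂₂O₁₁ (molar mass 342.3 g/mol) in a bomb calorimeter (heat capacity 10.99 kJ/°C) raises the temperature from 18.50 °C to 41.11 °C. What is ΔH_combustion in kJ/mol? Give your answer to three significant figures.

ΔT = 41.11 − 18.50 = 22.61 °C
q_cal = C_cal × ΔT = 10.99 × 22.61 = 248.4839 kJ
n = 15.1 / 342.3 = 0.04411 mol
q_rxn = −q_cal = -248.4839 kJ
ΔH = -248.4839 / 0.04411 = -5633 kJ/mol

ΔH = -5630 kJ/mol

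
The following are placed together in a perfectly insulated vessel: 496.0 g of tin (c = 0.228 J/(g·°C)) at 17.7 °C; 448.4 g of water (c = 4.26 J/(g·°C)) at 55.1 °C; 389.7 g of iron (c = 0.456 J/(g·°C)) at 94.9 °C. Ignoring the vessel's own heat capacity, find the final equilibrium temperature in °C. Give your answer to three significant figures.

T_f = 56.4 °C

Σ mᵢcᵢ(T − Tᵢ) = 0  ⇒  T = Σ mᵢcᵢTᵢ / Σ mᵢcᵢ
Σ mᵢcᵢ = 496.0×0.228 + 448.4×4.26 + 389.7×0.456 = 2200.9752
Σ mᵢcᵢTᵢ = 113.088×17.7 + 1910.184×55.1 + 177.7032×94.9 = 124120
T = 124120 / 2200.9752 = 56.39 °C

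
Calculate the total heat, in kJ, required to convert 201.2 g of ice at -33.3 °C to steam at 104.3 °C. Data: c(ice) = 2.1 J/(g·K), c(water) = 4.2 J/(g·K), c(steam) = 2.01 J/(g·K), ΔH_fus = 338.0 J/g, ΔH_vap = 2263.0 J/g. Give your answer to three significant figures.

q = 624 kJ

q1 (heat ice -33.3→0.0 °C): 201.2 × 2.1 × 33.3 = 14070 J
q2 (melt at 0 °C): 201.2 × 338.0 = 68006 J
q3 (heat water 0.0→100.0 °C): 201.2 × 4.2 × 100.0 = 84504 J
q4 (vaporize at 100 °C): 201.2 × 2263.0 = 455316 J
q5 (heat steam 100.0→104.3 °C): 201.2 × 2.01 × 4.3 = 1739 J
Total: 14070 + 68006 + 84504 + 455316 + 1739 = 623635 J = 624 kJ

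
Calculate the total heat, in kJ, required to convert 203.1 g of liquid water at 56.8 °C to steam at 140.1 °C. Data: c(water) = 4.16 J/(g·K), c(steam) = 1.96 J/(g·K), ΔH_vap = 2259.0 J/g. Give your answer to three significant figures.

q = 511 kJ

q1 (heat water 56.8→100.0 °C): 203.1 × 4.16 × 43.2 = 36500 J
q2 (vaporize at 100 °C): 203.1 × 2259.0 = 458803 J
q3 (heat steam 100.0→140.1 °C): 203.1 × 1.96 × 40.1 = 15963 J
Total: 36500 + 458803 + 15963 = 511266 J = 511 kJ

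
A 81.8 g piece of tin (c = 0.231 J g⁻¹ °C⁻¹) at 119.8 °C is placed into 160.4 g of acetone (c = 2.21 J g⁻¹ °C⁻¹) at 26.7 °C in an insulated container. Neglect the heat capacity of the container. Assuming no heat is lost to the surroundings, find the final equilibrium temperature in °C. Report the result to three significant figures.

Heat lost by tin = heat gained by acetone.
(81.8)(0.231)(119.8 − T) = (160.4)(2.21)(T − 26.7)
18.8958 (119.8 − T) = 354.484 (T − 26.7)
2263.7 − 18.8958 T = 354.484 T − 9464.7
11728.4 = 373.3798 T
T = 31.41 °C

T_f = 31.4 °C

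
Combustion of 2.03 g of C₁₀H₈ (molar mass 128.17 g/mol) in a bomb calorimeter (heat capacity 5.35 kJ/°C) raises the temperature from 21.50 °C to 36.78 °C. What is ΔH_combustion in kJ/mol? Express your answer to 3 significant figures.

ΔH = -5160 kJ/mol

ΔT = 36.78 − 21.50 = 15.28 °C
q_cal = C_cal × ΔT = 5.35 × 15.28 = 81.748 kJ
n = 2.03 / 128.17 = 0.01584 mol
q_rxn = −q_cal = -81.748 kJ
ΔH = -81.748 / 0.01584 = -5161 kJ/mol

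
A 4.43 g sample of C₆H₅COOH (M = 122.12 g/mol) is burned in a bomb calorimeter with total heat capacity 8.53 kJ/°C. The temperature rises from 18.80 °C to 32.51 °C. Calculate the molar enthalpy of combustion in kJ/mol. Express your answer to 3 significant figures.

ΔT = 32.51 − 18.80 = 13.71 °C
q_cal = C_cal × ΔT = 8.53 × 13.71 = 116.9463 kJ
n = 4.43 / 122.12 = 0.03628 mol
q_rxn = −q_cal = -116.9463 kJ
ΔH = -116.9463 / 0.03628 = -3223 kJ/mol

ΔH = -3220 kJ/mol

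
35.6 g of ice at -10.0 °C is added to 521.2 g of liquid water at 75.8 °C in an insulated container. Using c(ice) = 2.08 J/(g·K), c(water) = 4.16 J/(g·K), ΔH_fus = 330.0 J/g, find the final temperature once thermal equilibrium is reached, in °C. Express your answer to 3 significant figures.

T_f = 65.6 °C

Heat to bring ice to 0 °C and melt it: q₁ = 35.6×2.08×10.0 + 35.6×330.0 = 12488 J
Heat the water can supply cooling to 0 °C: 521.2×4.16×75.8 = 164349 J > q₁, so all ice melts.
Energy balance: 521.2×4.16×(75.8 − T) = 12488 + 35.6×4.16×(T − 0)
2168.192(75.8 − T) = 12488 + 148.096 T
164349 − 12488 = 2316.288 T
T = 151861 / 2316.288 = 65.56 °C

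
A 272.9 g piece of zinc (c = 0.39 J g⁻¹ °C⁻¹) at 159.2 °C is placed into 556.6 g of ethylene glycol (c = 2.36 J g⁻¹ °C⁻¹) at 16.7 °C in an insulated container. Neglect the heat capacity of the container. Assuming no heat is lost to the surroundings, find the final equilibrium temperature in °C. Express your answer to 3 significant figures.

T_f = 27.4 °C

Heat lost by zinc = heat gained by ethylene glycol.
(272.9)(0.39)(159.2 − T) = (556.6)(2.36)(T − 16.7)
106.431 (159.2 − T) = 1313.576 (T − 16.7)
16944 − 106.431 T = 1313.576 T − 21937
38881 = 1420.007 T
T = 27.38 °C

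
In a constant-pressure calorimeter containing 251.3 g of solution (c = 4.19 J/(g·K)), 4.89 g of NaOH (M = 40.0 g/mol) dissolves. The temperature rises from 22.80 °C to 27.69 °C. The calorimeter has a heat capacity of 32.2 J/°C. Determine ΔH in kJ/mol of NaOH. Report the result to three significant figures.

|ΔT| = |27.69 − 22.80| = 4.89 °C
|q_surr| = (251.3 × 4.19 + 32.2) × 4.89 = 1085.147 × 4.89 = 5306 J
n(NaOH) = 4.89 / 40.0 = 0.1223 mol
Temperature rose, so q_rxn = −|q_surr| = -5.306 kJ
ΔH = q_rxn / n = -43.39 kJ/mol

ΔH = -43.4 kJ/mol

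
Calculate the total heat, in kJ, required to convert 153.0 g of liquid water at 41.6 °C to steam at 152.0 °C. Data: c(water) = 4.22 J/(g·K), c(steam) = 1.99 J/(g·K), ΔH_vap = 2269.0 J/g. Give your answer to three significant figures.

q1 (heat water 41.6→100.0 °C): 153.0 × 4.22 × 58.4 = 37707 J
q2 (vaporize at 100 °C): 153.0 × 2269.0 = 347157 J
q3 (heat steam 100.0→152.0 °C): 153.0 × 1.99 × 52.0 = 15832 J
Total: 37707 + 347157 + 15832 = 400696 J = 401 kJ

q = 401 kJ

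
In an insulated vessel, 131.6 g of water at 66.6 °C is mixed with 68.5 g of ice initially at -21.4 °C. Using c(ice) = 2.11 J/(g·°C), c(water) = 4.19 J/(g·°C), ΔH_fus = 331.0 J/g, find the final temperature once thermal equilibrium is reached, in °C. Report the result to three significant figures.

T_f = 13.1 °C

Heat to bring ice to 0 °C and melt it: q₁ = 68.5×2.11×21.4 + 68.5×331.0 = 25767 J
Heat the water can supply cooling to 0 °C: 131.6×4.19×66.6 = 36723.5 J > q₁, so all ice melts.
Energy balance: 131.6×4.19×(66.6 − T) = 25767 + 68.5×4.19×(T − 0)
551.404(66.6 − T) = 25767 + 287.015 T
36723.5 − 25767 = 838.419 T
T = 10956.5 / 838.419 = 13.07 °C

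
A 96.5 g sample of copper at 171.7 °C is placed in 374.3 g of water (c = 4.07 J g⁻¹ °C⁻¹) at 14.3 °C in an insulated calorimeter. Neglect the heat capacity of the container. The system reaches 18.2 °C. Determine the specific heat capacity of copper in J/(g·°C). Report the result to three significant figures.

q_gained = (374.3 × 4.07) × (18.2 − 14.3) = 5941 J
q_lost = 96.5 × c × (171.7 − 18.2) = 14812.75 c
Set equal: c = 5941 / 14812.75 = 0.401 J/(g·°C)

c = 0.401 J/(g·°C)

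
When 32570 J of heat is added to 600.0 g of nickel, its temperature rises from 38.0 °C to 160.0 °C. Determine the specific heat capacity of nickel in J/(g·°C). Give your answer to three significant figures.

c = q / (m ΔT) = 32570 / (600.0 × 122.0)
c = 32570 / 73200 = 0.445 J/(g·°C)

c = 0.445 J/(g·°C)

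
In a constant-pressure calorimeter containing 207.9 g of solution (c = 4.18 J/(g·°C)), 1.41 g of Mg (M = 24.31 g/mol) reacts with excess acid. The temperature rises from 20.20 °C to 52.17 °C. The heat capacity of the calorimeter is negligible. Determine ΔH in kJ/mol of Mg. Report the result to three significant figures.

|ΔT| = |52.17 − 20.20| = 31.97 °C
|q_surr| = (207.9 × 4.18) × 31.97 = 869.022 × 31.97 = 27780 J
n(Mg) = 1.41 / 24.31 = 0.05800 mol
Temperature rose, so q_rxn = −|q_surr| = -27.78 kJ
ΔH = q_rxn / n = -479.0 kJ/mol

ΔH = -479 kJ/mol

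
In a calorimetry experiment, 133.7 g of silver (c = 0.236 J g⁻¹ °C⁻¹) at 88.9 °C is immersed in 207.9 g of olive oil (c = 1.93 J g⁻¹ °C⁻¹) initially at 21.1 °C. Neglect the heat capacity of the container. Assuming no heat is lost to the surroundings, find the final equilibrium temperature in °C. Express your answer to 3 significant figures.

T_f = 26.0 °C

Heat lost by silver = heat gained by olive oil.
(133.7)(0.236)(88.9 − T) = (207.9)(1.93)(T − 21.1)
31.5532 (88.9 − T) = 401.247 (T − 21.1)
2805.1 − 31.5532 T = 401.247 T − 8466.3
11271.4 = 432.8002 T
T = 26.04 °C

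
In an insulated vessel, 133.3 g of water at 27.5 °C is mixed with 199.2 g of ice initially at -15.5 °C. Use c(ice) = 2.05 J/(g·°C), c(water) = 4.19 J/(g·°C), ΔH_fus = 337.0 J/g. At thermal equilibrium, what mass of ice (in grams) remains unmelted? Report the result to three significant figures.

Heat to warm all ice to 0 °C: 199.2×2.05×15.5 = 6329.6 J
Heat released by water cooling to 0 °C: 133.3×4.19×27.5 = 15359 J
15359 J < 6329.6 + 199.2×337.0 = 73460.0 J, so not all ice melts; final T = 0 °C.
Heat left for melting: 15359 − 6329.6 = 9029.4 J
Mass melted = 9029.4 / 337.0 = 26.79 g
Ice remaining = 199.2 − 26.79 = 172.41 g

m_ice remaining = 172 g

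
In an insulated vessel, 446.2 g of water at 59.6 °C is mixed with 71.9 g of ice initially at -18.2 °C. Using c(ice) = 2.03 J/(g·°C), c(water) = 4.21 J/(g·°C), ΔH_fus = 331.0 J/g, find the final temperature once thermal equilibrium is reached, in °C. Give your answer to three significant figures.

T_f = 39.2 °C

Heat to bring ice to 0 °C and melt it: q₁ = 71.9×2.03×18.2 + 71.9×331.0 = 26455 J
Heat the water can supply cooling to 0 °C: 446.2×4.21×59.6 = 111959 J > q₁, so all ice melts.
Energy balance: 446.2×4.21×(59.6 − T) = 26455 + 71.9×4.21×(T − 0)
1878.502(59.6 − T) = 26455 + 302.699 T
111959 − 26455 = 2181.201 T
T = 85504 / 2181.201 = 39.20 °C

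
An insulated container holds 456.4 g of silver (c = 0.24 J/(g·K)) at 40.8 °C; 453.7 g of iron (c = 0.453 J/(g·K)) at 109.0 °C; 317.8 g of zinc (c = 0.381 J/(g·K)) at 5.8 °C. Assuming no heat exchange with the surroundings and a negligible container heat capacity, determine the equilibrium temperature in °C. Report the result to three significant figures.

Σ mᵢcᵢ(T − Tᵢ) = 0  ⇒  T = Σ mᵢcᵢTᵢ / Σ mᵢcᵢ
Σ mᵢcᵢ = 456.4×0.24 + 453.7×0.453 + 317.8×0.381 = 436.1439
Σ mᵢcᵢTᵢ = 109.536×40.8 + 205.5261×109.0 + 121.0818×5.8 = 27574
T = 27574 / 436.1439 = 63.22 °C

T_f = 63.2 °C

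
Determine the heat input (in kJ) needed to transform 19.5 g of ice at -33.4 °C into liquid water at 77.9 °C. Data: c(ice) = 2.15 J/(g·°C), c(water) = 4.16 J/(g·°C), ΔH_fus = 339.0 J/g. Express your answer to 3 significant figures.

q1 (heat ice -33.4→0.0 °C): 19.5 × 2.15 × 33.4 = 1400 J
q2 (melt at 0 °C): 19.5 × 339.0 = 6611 J
q3 (heat water 0.0→77.9 °C): 19.5 × 4.16 × 77.9 = 6319 J
Total: 1400 + 6611 + 6319 = 14330 J = 14.3 kJ

q = 14.3 kJ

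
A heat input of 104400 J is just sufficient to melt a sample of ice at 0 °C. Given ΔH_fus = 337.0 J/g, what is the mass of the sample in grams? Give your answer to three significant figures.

m = q / ΔH_fus = 104400 J / 337.0 J/g = 310 g

m = 310 g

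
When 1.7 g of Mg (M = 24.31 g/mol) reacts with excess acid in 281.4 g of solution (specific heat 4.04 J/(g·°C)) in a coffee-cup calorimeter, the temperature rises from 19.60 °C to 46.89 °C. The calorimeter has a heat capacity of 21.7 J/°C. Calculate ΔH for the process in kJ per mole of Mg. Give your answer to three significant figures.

|ΔT| = |46.89 − 19.60| = 27.29 °C
|q_surr| = (281.4 × 4.04 + 21.7) × 27.29 = 1158.556 × 27.29 = 31620 J
n(Mg) = 1.7 / 24.31 = 0.06993 mol
Temperature rose, so q_rxn = −|q_surr| = -31.62 kJ
ΔH = q_rxn / n = -452.2 kJ/mol

ΔH = -452 kJ/mol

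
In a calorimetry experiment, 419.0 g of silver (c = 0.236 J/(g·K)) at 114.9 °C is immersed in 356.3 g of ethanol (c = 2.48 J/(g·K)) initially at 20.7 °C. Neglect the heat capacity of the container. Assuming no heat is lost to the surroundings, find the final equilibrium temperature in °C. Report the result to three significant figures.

T_f = 30.2 °C

Heat lost by silver = heat gained by ethanol.
(419.0)(0.236)(114.9 − T) = (356.3)(2.48)(T − 20.7)
98.884 (114.9 − T) = 883.624 (T − 20.7)
11362 − 98.884 T = 883.624 T − 18291
29653 = 982.508 T
T = 30.18 °C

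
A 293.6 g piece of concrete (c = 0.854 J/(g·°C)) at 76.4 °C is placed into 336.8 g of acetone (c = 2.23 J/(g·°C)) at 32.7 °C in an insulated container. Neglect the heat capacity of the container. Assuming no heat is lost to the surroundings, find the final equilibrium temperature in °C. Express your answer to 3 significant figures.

T_f = 43.6 °C

Heat lost by concrete = heat gained by acetone.
(293.6)(0.854)(76.4 − T) = (336.8)(2.23)(T − 32.7)
250.7344 (76.4 − T) = 751.064 (T − 32.7)
19156 − 250.7344 T = 751.064 T − 24560
43716 = 1001.7984 T
T = 43.64 °C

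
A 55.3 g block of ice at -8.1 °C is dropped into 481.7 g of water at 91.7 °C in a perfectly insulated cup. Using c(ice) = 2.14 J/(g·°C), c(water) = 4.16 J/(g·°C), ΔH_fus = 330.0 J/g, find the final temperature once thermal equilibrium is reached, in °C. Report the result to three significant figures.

T_f = 73.7 °C

Heat to bring ice to 0 °C and melt it: q₁ = 55.3×2.14×8.1 + 55.3×330.0 = 19208 J
Heat the water can supply cooling to 0 °C: 481.7×4.16×91.7 = 183755 J > q₁, so all ice melts.
Energy balance: 481.7×4.16×(91.7 − T) = 19208 + 55.3×4.16×(T − 0)
2003.872(91.7 − T) = 19208 + 230.048 T
183755 − 19208 = 2233.920 T
T = 164547 / 2233.920 = 73.66 °C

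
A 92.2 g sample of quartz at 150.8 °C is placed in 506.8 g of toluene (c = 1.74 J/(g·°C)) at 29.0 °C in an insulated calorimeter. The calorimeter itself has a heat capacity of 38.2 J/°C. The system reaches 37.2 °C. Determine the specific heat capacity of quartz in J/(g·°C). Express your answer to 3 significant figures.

q_gained = (506.8 × 1.74 + 38.2) × (37.2 − 29.0) = 7544 J
q_lost = 92.2 × c × (150.8 − 37.2) = 10473.92 c
Set equal: c = 7544 / 10473.92 = 0.720 J/(g·°C)

c = 0.720 J/(g·°C)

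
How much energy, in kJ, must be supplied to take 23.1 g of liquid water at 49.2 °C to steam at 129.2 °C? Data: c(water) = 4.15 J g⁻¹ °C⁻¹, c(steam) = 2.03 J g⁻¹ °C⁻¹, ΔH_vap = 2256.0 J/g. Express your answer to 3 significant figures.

q = 58.4 kJ

q1 (heat water 49.2→100.0 °C): 23.1 × 4.15 × 50.8 = 4870 J
q2 (vaporize at 100 °C): 23.1 × 2256.0 = 52114 J
q3 (heat steam 100.0→129.2 °C): 23.1 × 2.03 × 29.2 = 1369 J
Total: 4870 + 52114 + 1369 = 58353 J = 58.4 kJ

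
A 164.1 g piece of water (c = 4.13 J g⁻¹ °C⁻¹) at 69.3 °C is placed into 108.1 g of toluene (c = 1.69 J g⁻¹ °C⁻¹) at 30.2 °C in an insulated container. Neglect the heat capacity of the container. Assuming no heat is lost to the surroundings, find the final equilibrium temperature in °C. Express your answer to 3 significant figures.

T_f = 61.0 °C

Heat lost by water = heat gained by toluene.
(164.1)(4.13)(69.3 − T) = (108.1)(1.69)(T − 30.2)
677.733 (69.3 − T) = 182.689 (T − 30.2)
46967 − 677.733 T = 182.689 T − 5517.2
52484.2 = 860.422 T
T = 61.00 °C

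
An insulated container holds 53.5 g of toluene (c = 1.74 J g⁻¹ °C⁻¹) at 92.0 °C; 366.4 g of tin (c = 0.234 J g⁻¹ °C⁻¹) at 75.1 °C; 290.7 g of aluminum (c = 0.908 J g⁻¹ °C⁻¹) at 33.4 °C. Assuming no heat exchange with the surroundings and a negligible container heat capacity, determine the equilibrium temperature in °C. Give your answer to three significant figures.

Σ mᵢcᵢ(T − Tᵢ) = 0  ⇒  T = Σ mᵢcᵢTᵢ / Σ mᵢcᵢ
Σ mᵢcᵢ = 53.5×1.74 + 366.4×0.234 + 290.7×0.908 = 442.7832
Σ mᵢcᵢTᵢ = 93.09×92.0 + 85.7376×75.1 + 263.9556×33.4 = 23819
T = 23819 / 442.7832 = 53.79 °C

T_f = 53.8 °C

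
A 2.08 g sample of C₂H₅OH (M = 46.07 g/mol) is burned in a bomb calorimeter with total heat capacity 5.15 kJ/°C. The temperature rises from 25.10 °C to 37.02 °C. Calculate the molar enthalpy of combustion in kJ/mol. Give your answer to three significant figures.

ΔT = 37.02 − 25.10 = 11.92 °C
q_cal = C_cal × ΔT = 5.15 × 11.92 = 61.388 kJ
n = 2.08 / 46.07 = 0.04515 mol
q_rxn = −q_cal = -61.388 kJ
ΔH = -61.388 / 0.04515 = -1360 kJ/mol

ΔH = -1360 kJ/mol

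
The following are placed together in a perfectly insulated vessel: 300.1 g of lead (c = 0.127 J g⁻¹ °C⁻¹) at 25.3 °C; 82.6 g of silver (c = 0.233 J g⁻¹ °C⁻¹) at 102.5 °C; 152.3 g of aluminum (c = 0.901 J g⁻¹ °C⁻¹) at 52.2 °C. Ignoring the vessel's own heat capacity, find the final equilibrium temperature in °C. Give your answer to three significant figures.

T_f = 51.9 °C

Σ mᵢcᵢ(T − Tᵢ) = 0  ⇒  T = Σ mᵢcᵢTᵢ / Σ mᵢcᵢ
Σ mᵢcᵢ = 300.1×0.127 + 82.6×0.233 + 152.3×0.901 = 194.5808
Σ mᵢcᵢTᵢ = 38.1127×25.3 + 19.2458×102.5 + 137.2223×52.2 = 10100
T = 10100 / 194.5808 = 51.91 °C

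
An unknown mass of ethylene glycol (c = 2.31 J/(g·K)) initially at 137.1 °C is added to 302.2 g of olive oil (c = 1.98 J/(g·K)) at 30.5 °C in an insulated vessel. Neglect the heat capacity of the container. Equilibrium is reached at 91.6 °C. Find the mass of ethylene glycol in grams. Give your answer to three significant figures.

m = 348 g

q_gained = (302.2 × 1.98) × (91.6 − 30.5) = 36560 J
q_lost = m × 2.31 × (137.1 − 91.6) = 105.105 m
m = 36560 / 105.105 = 348 g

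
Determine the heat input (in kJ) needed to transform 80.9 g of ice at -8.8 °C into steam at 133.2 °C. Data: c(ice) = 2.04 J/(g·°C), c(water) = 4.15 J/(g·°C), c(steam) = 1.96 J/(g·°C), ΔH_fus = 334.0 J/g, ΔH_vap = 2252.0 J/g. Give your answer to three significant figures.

q = 249 kJ

q1 (heat ice -8.8→0.0 °C): 80.9 × 2.04 × 8.8 = 1452 J
q2 (melt at 0 °C): 80.9 × 334.0 = 27021 J
q3 (heat water 0.0→100.0 °C): 80.9 × 4.15 × 100.0 = 33574 J
q4 (vaporize at 100 °C): 80.9 × 2252.0 = 182187 J
q5 (heat steam 100.0→133.2 °C): 80.9 × 1.96 × 33.2 = 5264 J
Total: 1452 + 27021 + 33574 + 182187 + 5264 = 249498 J = 249 kJ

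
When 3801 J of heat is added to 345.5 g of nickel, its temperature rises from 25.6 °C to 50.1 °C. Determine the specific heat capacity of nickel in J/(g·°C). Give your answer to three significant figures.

c = 0.449 J/(g·°C)

c = q / (m ΔT) = 3801 / (345.5 × 24.5)
c = 3801 / 8464.75 = 0.449 J/(g·°C)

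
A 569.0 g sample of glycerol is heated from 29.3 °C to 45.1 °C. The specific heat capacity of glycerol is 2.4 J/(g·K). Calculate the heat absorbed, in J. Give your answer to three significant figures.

q = 21600 J

q = m c ΔT = 569.0 × 2.4 × (45.1 − 29.3)
q = 569.0 × 2.4 × 15.8 = 21580 J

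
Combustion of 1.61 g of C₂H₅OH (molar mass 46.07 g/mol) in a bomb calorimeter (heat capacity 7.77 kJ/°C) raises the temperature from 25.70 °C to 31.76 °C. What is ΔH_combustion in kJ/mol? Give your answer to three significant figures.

ΔH = -1350 kJ/mol

ΔT = 31.76 − 25.70 = 6.06 °C
q_cal = C_cal × ΔT = 7.77 × 6.06 = 47.0862 kJ
n = 1.61 / 46.07 = 0.03495 mol
q_rxn = −q_cal = -47.0862 kJ
ΔH = -47.0862 / 0.03495 = -1347 kJ/mol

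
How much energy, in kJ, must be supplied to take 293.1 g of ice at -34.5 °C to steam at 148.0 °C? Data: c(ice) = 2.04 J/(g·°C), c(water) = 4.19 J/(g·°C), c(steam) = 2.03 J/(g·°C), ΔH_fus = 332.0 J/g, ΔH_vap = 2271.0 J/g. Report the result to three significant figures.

q = 935 kJ

q1 (heat ice -34.5→0.0 °C): 293.1 × 2.04 × 34.5 = 20628 J
q2 (melt at 0 °C): 293.1 × 332.0 = 97309 J
q3 (heat water 0.0→100.0 °C): 293.1 × 4.19 × 100.0 = 122809 J
q4 (vaporize at 100 °C): 293.1 × 2271.0 = 665630 J
q5 (heat steam 100.0→148.0 °C): 293.1 × 2.03 × 48.0 = 28560 J
Total: 20628 + 97309 + 122809 + 665630 + 28560 = 934936 J = 935 kJ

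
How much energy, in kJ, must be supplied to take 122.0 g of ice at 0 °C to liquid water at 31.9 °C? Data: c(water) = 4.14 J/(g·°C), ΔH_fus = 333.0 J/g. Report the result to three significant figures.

q = 56.7 kJ

q1 (melt at 0 °C): 122.0 × 333.0 = 40626 J
q2 (heat water 0.0→31.9 °C): 122.0 × 4.14 × 31.9 = 16112 J
Total: 40626 + 16112 = 56738 J = 56.7 kJ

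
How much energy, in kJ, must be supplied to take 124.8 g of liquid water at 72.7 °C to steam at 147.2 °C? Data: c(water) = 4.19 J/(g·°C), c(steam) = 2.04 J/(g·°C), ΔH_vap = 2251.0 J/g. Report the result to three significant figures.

q1 (heat water 72.7→100.0 °C): 124.8 × 4.19 × 27.3 = 14275 J
q2 (vaporize at 100 °C): 124.8 × 2251.0 = 280925 J
q3 (heat steam 100.0→147.2 °C): 124.8 × 2.04 × 47.2 = 12017 J
Total: 14275 + 280925 + 12017 = 307217 J = 307 kJ

q = 307 kJ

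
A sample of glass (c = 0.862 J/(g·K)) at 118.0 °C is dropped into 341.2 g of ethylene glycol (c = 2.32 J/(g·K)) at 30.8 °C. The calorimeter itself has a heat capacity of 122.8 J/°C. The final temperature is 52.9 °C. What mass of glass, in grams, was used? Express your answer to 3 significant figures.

m = 360 g

q_gained = (341.2 × 2.32 + 122.8) × (52.9 − 30.8) = 20210 J
q_lost = m × 0.862 × (118.0 − 52.9) = 56.1162 m
m = 20210 / 56.1162 = 360 g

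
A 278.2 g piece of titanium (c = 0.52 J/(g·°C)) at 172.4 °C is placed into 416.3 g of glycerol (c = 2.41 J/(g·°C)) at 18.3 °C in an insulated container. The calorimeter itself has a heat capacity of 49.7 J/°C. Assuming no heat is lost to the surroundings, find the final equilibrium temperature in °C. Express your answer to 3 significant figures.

T_f = 36.9 °C

Heat lost by titanium = heat gained by glycerol + calorimeter.
(278.2)(0.52)(172.4 − T) = [(416.3)(2.41) + 49.7](T − 18.3)
144.664 (172.4 − T) = 1052.983 (T − 18.3)
24940 − 144.664 T = 1052.983 T − 19270
44210 = 1197.647 T
T = 36.91 °C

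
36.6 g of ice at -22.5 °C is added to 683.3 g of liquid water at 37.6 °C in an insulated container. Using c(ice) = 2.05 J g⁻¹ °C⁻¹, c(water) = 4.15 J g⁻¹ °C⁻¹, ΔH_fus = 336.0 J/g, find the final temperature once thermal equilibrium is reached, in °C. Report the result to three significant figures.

T_f = 31.0 °C

Heat to bring ice to 0 °C and melt it: q₁ = 36.6×2.05×22.5 + 36.6×336.0 = 13986 J
Heat the water can supply cooling to 0 °C: 683.3×4.15×37.6 = 106622 J > q₁, so all ice melts.
Energy balance: 683.3×4.15×(37.6 − T) = 13986 + 36.6×4.15×(T − 0)
2835.695(37.6 − T) = 13986 + 151.89 T
106622 − 13986 = 2987.585 T
T = 92636 / 2987.585 = 31.01 °C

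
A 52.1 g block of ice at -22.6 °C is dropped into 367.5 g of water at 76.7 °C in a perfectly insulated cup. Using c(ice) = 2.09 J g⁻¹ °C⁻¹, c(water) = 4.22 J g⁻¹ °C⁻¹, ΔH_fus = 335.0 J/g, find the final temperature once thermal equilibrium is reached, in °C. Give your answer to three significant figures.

T_f = 55.9 °C

Heat to bring ice to 0 °C and melt it: q₁ = 52.1×2.09×22.6 + 52.1×335.0 = 19914 J
Heat the water can supply cooling to 0 °C: 367.5×4.22×76.7 = 118950 J > q₁, so all ice melts.
Energy balance: 367.5×4.22×(76.7 − T) = 19914 + 52.1×4.22×(T − 0)
1550.85(76.7 − T) = 19914 + 219.862 T
118950 − 19914 = 1770.712 T
T = 99036 / 1770.712 = 55.93 °C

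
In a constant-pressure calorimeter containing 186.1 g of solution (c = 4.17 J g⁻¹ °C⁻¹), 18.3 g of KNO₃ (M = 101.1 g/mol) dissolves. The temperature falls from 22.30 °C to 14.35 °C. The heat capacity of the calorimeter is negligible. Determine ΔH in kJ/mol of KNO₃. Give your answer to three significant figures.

|ΔT| = |14.35 − 22.30| = 7.95 °C
|q_surr| = (186.1 × 4.17) × 7.95 = 776.037 × 7.95 = 6169 J
n(KNO₃) = 18.3 / 101.1 = 0.1810 mol
Temperature fell, so q_rxn = +|q_surr| = 6.169 kJ
ΔH = q_rxn / n = 34.08 kJ/mol

ΔH = 34.1 kJ/mol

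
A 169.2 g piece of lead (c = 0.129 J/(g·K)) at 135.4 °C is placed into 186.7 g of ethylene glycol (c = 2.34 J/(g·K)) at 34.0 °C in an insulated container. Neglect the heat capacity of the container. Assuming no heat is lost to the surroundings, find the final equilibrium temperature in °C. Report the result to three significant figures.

T_f = 38.8 °C

Heat lost by lead = heat gained by ethylene glycol.
(169.2)(0.129)(135.4 − T) = (186.7)(2.34)(T − 34.0)
21.8268 (135.4 − T) = 436.878 (T − 34.0)
2955.3 − 21.8268 T = 436.878 T − 14854
17809.3 = 458.7048 T
T = 38.83 °C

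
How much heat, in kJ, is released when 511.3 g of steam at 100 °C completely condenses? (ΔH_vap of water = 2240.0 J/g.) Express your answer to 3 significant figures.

q = 1150 kJ

q = m × ΔH_vap = 511.3 × 2240.0 = 1145000 J = 1150 kJ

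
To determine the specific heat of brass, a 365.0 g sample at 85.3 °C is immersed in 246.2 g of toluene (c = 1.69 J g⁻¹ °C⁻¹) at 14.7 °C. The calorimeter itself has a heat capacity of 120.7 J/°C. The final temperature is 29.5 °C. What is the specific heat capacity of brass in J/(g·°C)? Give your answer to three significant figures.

c = 0.390 J/(g·°C)

q_gained = (246.2 × 1.69 + 120.7) × (29.5 − 14.7) = 7944 J
q_lost = 365.0 × c × (85.3 − 29.5) = 20367 c
Set equal: c = 7944 / 20367 = 0.390 J/(g·°C)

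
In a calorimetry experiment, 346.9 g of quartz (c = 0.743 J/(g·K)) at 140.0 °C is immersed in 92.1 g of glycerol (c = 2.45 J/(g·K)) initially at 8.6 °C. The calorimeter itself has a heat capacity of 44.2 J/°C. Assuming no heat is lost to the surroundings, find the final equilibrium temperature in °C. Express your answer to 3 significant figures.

T_f = 72.8 °C

Heat lost by quartz = heat gained by glycerol + calorimeter.
(346.9)(0.743)(140.0 − T) = [(92.1)(2.45) + 44.2](T − 8.6)
257.7467 (140.0 − T) = 269.845 (T − 8.6)
36085 − 257.7467 T = 269.845 T − 2320.7
38405.7 = 527.5917 T
T = 72.79 °C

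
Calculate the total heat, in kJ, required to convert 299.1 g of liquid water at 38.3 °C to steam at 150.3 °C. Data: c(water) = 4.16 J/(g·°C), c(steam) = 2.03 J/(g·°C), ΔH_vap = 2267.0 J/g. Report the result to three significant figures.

q1 (heat water 38.3→100.0 °C): 299.1 × 4.16 × 61.7 = 76771 J
q2 (vaporize at 100 °C): 299.1 × 2267.0 = 678060 J
q3 (heat steam 100.0→150.3 °C): 299.1 × 2.03 × 50.3 = 30541 J
Total: 76771 + 678060 + 30541 = 785372 J = 785 kJ

q = 785 kJ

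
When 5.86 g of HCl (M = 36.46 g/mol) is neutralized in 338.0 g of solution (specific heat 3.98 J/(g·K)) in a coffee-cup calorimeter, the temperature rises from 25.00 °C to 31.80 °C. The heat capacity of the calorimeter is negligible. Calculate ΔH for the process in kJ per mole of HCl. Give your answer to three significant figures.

|ΔT| = |31.80 − 25.00| = 6.80 °C
|q_surr| = (338.0 × 3.98) × 6.80 = 1345.24 × 6.80 = 9148 J
n(HCl) = 5.86 / 36.46 = 0.1607 mol
Temperature rose, so q_rxn = −|q_surr| = -9.148 kJ
ΔH = q_rxn / n = -56.93 kJ/mol

ΔH = -56.9 kJ/mol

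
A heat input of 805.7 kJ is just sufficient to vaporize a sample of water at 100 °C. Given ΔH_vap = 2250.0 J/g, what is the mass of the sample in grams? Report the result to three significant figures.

m = 358 g

m = q / ΔH_vap = 805700 J / 2250.0 J/g = 358 g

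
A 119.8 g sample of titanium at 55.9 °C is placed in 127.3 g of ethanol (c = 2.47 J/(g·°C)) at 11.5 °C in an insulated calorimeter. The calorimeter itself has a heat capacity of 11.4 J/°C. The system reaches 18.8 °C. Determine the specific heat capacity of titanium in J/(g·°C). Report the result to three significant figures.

c = 0.535 J/(g·°C)

q_gained = (127.3 × 2.47 + 11.4) × (18.8 − 11.5) = 2379 J
q_lost = 119.8 × c × (55.9 − 18.8) = 4444.58 c
Set equal: c = 2379 / 4444.58 = 0.535 J/(g·°C)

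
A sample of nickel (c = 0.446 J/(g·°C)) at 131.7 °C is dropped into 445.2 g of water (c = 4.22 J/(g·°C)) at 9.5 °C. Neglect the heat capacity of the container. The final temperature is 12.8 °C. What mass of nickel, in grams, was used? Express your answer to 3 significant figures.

q_gained = (445.2 × 4.22) × (12.8 − 9.5) = 6200 J
q_lost = m × 0.446 × (131.7 − 12.8) = 53.0294 m
m = 6200 / 53.0294 = 117 g

m = 117 g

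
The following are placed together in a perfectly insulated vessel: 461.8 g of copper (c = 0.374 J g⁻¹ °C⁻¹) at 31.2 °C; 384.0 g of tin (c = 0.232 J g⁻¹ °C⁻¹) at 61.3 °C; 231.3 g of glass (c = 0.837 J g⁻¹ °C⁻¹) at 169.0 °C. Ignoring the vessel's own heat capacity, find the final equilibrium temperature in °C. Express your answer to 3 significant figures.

T_f = 95.7 °C

Σ mᵢcᵢ(T − Tᵢ) = 0  ⇒  T = Σ mᵢcᵢTᵢ / Σ mᵢcᵢ
Σ mᵢcᵢ = 461.8×0.374 + 384.0×0.232 + 231.3×0.837 = 455.3993
Σ mᵢcᵢTᵢ = 172.7132×31.2 + 89.088×61.3 + 193.5981×169.0 = 43568
T = 43568 / 455.3993 = 95.67 °C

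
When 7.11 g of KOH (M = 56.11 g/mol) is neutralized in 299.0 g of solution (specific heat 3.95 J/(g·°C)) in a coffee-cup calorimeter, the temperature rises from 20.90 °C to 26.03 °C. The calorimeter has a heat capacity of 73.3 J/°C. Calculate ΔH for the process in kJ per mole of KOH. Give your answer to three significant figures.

|ΔT| = |26.03 − 20.90| = 5.13 °C
|q_surr| = (299.0 × 3.95 + 73.3) × 5.13 = 1254.35 × 5.13 = 6435 J
n(KOH) = 7.11 / 56.11 = 0.1267 mol
Temperature rose, so q_rxn = −|q_surr| = -6.435 kJ
ΔH = q_rxn / n = -50.79 kJ/mol

ΔH = -50.8 kJ/mol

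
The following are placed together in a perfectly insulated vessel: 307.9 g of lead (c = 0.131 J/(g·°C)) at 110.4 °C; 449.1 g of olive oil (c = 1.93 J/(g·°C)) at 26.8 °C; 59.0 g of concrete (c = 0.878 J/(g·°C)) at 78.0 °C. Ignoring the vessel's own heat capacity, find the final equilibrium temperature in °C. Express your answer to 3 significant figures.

Σ mᵢcᵢ(T − Tᵢ) = 0  ⇒  T = Σ mᵢcᵢTᵢ / Σ mᵢcᵢ
Σ mᵢcᵢ = 307.9×0.131 + 449.1×1.93 + 59.0×0.878 = 958.8999
Σ mᵢcᵢTᵢ = 40.3349×110.4 + 866.763×26.8 + 51.802×78.0 = 31723
T = 31723 / 958.8999 = 33.08 °C

T_f = 33.1 °C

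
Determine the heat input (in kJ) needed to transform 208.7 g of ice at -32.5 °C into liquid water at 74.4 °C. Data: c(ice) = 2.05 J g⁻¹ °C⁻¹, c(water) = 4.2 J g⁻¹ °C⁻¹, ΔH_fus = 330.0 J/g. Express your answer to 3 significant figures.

q1 (heat ice -32.5→0.0 °C): 208.7 × 2.05 × 32.5 = 13905 J
q2 (melt at 0 °C): 208.7 × 330.0 = 68871 J
q3 (heat water 0.0→74.4 °C): 208.7 × 4.2 × 74.4 = 65215 J
Total: 13905 + 68871 + 65215 = 147991 J = 148 kJ

q = 148 kJ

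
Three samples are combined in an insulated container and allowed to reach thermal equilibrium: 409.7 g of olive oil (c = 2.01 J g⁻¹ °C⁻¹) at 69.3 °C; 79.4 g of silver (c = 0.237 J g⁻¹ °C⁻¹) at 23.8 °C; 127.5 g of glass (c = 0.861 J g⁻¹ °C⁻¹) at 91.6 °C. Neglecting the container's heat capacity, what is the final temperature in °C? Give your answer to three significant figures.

T_f = 71.0 °C

Σ mᵢcᵢ(T − Tᵢ) = 0  ⇒  T = Σ mᵢcᵢTᵢ / Σ mᵢcᵢ
Σ mᵢcᵢ = 409.7×2.01 + 79.4×0.237 + 127.5×0.861 = 952.0923
Σ mᵢcᵢTᵢ = 823.497×69.3 + 18.8178×23.8 + 109.7775×91.6 = 67572
T = 67572 / 952.0923 = 70.97 °C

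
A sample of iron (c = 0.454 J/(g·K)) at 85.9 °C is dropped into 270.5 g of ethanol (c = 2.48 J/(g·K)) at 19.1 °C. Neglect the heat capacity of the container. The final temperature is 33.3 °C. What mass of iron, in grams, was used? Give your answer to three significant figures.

m = 399 g

q_gained = (270.5 × 2.48) × (33.3 − 19.1) = 9526 J
q_lost = m × 0.454 × (85.9 − 33.3) = 23.8804 m
m = 9526 / 23.8804 = 399 g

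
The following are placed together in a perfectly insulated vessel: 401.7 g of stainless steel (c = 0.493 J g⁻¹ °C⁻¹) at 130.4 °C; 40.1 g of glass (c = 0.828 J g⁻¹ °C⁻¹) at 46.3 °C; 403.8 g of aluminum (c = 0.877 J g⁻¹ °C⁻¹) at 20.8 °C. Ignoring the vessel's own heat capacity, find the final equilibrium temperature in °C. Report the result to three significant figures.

Σ mᵢcᵢ(T − Tᵢ) = 0  ⇒  T = Σ mᵢcᵢTᵢ / Σ mᵢcᵢ
Σ mᵢcᵢ = 401.7×0.493 + 40.1×0.828 + 403.8×0.877 = 585.3735
Σ mᵢcᵢTᵢ = 198.0381×130.4 + 33.2028×46.3 + 354.1326×20.8 = 34727
T = 34727 / 585.3735 = 59.32 °C

T_f = 59.3 °C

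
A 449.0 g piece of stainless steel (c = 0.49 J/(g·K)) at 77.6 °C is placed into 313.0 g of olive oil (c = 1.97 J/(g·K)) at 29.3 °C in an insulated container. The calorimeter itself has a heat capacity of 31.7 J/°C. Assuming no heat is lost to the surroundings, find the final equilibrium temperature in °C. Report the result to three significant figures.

Heat lost by stainless steel = heat gained by olive oil + calorimeter.
(449.0)(0.49)(77.6 − T) = [(313.0)(1.97) + 31.7](T − 29.3)
220.01 (77.6 − T) = 648.31 (T − 29.3)
17073 − 220.01 T = 648.31 T − 18995
36068 = 868.32 T
T = 41.54 °C

T_f = 41.5 °C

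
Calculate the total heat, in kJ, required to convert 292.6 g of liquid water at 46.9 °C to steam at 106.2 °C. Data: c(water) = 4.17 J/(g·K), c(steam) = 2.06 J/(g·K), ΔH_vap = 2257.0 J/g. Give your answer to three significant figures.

q = 729 kJ

q1 (heat water 46.9→100.0 °C): 292.6 × 4.17 × 53.1 = 64790 J
q2 (vaporize at 100 °C): 292.6 × 2257.0 = 660398 J
q3 (heat steam 100.0→106.2 °C): 292.6 × 2.06 × 6.2 = 3737 J
Total: 64790 + 660398 + 3737 = 728925 J = 729 kJ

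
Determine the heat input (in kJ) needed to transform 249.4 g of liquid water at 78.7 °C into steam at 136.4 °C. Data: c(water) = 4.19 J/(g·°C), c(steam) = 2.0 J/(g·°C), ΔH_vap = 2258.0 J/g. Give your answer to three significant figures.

q = 604 kJ

q1 (heat water 78.7→100.0 °C): 249.4 × 4.19 × 21.3 = 22258 J
q2 (vaporize at 100 °C): 249.4 × 2258.0 = 563145 J
q3 (heat steam 100.0→136.4 °C): 249.4 × 2.0 × 36.4 = 18156 J
Total: 22258 + 563145 + 18156 = 603559 J = 604 kJ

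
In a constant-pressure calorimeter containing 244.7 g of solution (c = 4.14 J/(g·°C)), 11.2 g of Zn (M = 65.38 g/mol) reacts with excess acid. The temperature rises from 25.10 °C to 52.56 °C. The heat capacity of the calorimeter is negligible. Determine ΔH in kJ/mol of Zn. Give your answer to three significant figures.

ΔH = -162 kJ/mol

|ΔT| = |52.56 − 25.10| = 27.46 °C
|q_surr| = (244.7 × 4.14) × 27.46 = 1013.058 × 27.46 = 27820 J
n(Zn) = 11.2 / 65.38 = 0.1713 mol
Temperature rose, so q_rxn = −|q_surr| = -27.82 kJ
ΔH = q_rxn / n = -162.4 kJ/mol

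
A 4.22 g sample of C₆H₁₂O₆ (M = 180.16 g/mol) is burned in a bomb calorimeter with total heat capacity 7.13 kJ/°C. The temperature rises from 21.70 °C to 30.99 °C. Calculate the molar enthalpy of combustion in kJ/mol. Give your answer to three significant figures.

ΔT = 30.99 − 21.70 = 9.29 °C
q_cal = C_cal × ΔT = 7.13 × 9.29 = 66.2377 kJ
n = 4.22 / 180.16 = 0.02342 mol
q_rxn = −q_cal = -66.2377 kJ
ΔH = -66.2377 / 0.02342 = -2828 kJ/mol

ΔH = -2830 kJ/mol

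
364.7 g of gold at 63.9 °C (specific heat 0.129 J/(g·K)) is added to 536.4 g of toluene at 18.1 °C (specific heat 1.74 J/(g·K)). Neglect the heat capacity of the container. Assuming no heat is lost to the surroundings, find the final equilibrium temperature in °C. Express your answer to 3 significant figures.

Heat lost by gold = heat gained by toluene.
(364.7)(0.129)(63.9 − T) = (536.4)(1.74)(T − 18.1)
47.0463 (63.9 − T) = 933.336 (T − 18.1)
3006.3 − 47.0463 T = 933.336 T − 16893
19899.3 = 980.3823 T
T = 20.30 °C

T_f = 20.3 °C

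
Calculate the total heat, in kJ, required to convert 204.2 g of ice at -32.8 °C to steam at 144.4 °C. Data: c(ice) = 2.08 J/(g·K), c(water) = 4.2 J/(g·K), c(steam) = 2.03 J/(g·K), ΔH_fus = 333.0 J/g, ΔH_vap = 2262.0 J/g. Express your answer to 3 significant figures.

q1 (heat ice -32.8→0.0 °C): 204.2 × 2.08 × 32.8 = 13931 J
q2 (melt at 0 °C): 204.2 × 333.0 = 67999 J
q3 (heat water 0.0→100.0 °C): 204.2 × 4.2 × 100.0 = 85764 J
q4 (vaporize at 100 °C): 204.2 × 2262.0 = 461900 J
q5 (heat steam 100.0→144.4 °C): 204.2 × 2.03 × 44.4 = 18405 J
Total: 13931 + 67999 + 85764 + 461900 + 18405 = 647999 J = 648 kJ

q = 648 kJ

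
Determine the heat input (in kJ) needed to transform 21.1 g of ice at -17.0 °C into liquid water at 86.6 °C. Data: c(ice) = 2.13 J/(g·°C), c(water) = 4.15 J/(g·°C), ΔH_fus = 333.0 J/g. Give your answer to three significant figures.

q = 15.4 kJ

q1 (heat ice -17.0→0.0 °C): 21.1 × 2.13 × 17.0 = 764 J
q2 (melt at 0 °C): 21.1 × 333.0 = 7026 J
q3 (heat water 0.0→86.6 °C): 21.1 × 4.15 × 86.6 = 7583 J
Total: 764 + 7026 + 7583 = 15373 J = 15.4 kJ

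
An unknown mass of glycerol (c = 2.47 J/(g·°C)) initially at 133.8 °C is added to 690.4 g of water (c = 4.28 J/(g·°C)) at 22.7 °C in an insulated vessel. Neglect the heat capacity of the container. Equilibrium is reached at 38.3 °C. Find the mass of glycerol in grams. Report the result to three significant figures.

m = 195 g

q_gained = (690.4 × 4.28) × (38.3 − 22.7) = 46100 J
q_lost = m × 2.47 × (133.8 − 38.3) = 235.885 m
m = 46100 / 235.885 = 195 g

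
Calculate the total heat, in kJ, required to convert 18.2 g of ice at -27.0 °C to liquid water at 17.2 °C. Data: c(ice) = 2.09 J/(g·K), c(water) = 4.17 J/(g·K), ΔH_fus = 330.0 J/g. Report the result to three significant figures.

q = 8.34 kJ

q1 (heat ice -27.0→0.0 °C): 18.2 × 2.09 × 27.0 = 1027 J
q2 (melt at 0 °C): 18.2 × 330.0 = 6006 J
q3 (heat water 0.0→17.2 °C): 18.2 × 4.17 × 17.2 = 1305 J
Total: 1027 + 6006 + 1305 = 8338 J = 8.34 kJ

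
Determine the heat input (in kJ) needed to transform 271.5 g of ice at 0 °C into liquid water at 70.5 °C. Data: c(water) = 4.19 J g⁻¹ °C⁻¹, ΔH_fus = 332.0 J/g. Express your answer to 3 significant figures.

q = 170 kJ

q1 (melt at 0 °C): 271.5 × 332.0 = 90138 J
q2 (heat water 0.0→70.5 °C): 271.5 × 4.19 × 70.5 = 80200 J
Total: 90138 + 80200 = 170338 J = 170 kJ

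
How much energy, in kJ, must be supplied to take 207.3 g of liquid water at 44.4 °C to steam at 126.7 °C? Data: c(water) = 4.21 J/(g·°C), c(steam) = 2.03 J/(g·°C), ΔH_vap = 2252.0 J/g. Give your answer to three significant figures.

q = 527 kJ

q1 (heat water 44.4→100.0 °C): 207.3 × 4.21 × 55.6 = 48524 J
q2 (vaporize at 100 °C): 207.3 × 2252.0 = 466840 J
q3 (heat steam 100.0→126.7 °C): 207.3 × 2.03 × 26.7 = 11236 J
Total: 48524 + 466840 + 11236 = 526600 J = 527 kJ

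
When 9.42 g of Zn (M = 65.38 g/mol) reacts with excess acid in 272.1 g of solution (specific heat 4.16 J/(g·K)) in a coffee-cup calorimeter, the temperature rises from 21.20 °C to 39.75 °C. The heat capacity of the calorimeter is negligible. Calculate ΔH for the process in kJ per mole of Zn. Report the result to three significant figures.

ΔH = -146 kJ/mol

|ΔT| = |39.75 − 21.20| = 18.55 °C
|q_surr| = (272.1 × 4.16) × 18.55 = 1131.936 × 18.55 = 21000 J
n(Zn) = 9.42 / 65.38 = 0.1441 mol
Temperature rose, so q_rxn = −|q_surr| = -21.00 kJ
ΔH = q_rxn / n = -145.7 kJ/mol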